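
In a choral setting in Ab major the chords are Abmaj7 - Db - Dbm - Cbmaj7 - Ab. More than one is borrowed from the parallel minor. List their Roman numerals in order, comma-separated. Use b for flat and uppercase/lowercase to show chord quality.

iv, bIIImaj7

In Ab major the diatonic chords are Ab, Bbm, Cm, Db, Eb, Fm, Gdim. Abmaj7, Db and Ab are all diatonic. Dbm (Db–Fb–Ab) is not: scale degree 4 in Ab major carries Db (IV). In Ab minor the chord on that degree is Dbm, so here it functions as iv, borrowed from the parallel minor. Cbmaj7 (Cb–Eb–Gb–Bb) is not: scale degree 3 in Ab major carries Cm (iii). In Ab minor the chord on that degree is Cbmaj7, so here it functions as bIIImaj7, borrowed from the parallel minor.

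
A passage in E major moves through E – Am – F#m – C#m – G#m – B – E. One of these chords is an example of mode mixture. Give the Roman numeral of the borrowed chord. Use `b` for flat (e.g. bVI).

iv

The diatonic triads in E major are E, F#m, G#m, A, B, C#m, D#dim. Of the given chords, E, F#m, C#m, G#m and B are diatonic. Am (A–C–E) doesn't fit — on degree 4 E major would have A (IV). Am is the degree-4 chord of E minor, so it is the borrowed iv.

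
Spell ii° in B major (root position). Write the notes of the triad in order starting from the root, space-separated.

The root, C#, is scale degree 2 — the same note in B major and B minor; only the chord quality changes. Building the diminished chord from the parallel minor on C#: C#–E–G.

C# E G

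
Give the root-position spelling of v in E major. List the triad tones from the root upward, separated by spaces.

B D F#

The root, B, is scale degree 5 — the same note in E major and E minor; only the chord quality changes. Building the minor chord from the parallel minor on B: B–D–F#.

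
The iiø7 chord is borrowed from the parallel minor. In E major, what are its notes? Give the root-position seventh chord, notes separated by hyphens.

iiø7 is built on scale degree 2, which is F# in both E major and its parallel. Stacking thirds in E minor on F# gives F#–A–C–E.

F#-A-C-E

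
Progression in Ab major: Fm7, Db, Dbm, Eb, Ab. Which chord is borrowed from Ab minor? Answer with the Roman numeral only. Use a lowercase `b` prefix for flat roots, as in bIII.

iv

In Ab major the diatonic chords are Ab, Bbm, Cm, Db, Eb, Fm, Gdim. Fm7, Db, Eb and Ab are all diatonic. But Dbm (Db–Fb–Ab) is foreign: the diatonic IV on degree 4 is Db, whereas Dbm comes from Ab minor. It is labeled iv.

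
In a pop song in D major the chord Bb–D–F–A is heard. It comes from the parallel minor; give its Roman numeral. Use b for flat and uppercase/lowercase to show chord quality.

bVImaj7

The root Bb is the lowered 6th scale degree — diatonically D major has B there. Bb–D–F–A is a major-seventh chord — the form found in D minor, not the diatonic vi (Bm). Borrowed into D major it is written bVImaj7.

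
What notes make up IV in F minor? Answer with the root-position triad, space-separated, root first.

IV is built on scale degree 4, which is Bb in both F minor and its parallel. Stacking thirds in F major on Bb gives Bb–D–F.

Bb D F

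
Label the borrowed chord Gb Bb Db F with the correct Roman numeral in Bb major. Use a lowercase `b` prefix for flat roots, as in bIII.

In Bb major scale degree 6 is G; Gb is its lowered form, from Bb minor. Diatonically Bb major has Gm (vi) on that degree; Gb–Bb–Db–F is instead the major-seventh chord native to Bb minor, so it takes the label bVImaj7.

bVImaj7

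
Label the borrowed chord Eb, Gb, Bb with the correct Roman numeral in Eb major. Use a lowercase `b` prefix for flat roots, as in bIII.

i

The root Eb is the diatonic 1st degree of Eb major; the borrowing shows in the chord quality. Eb–Gb–Bb is a minor chord — the form found in Eb minor, not the diatonic I (Eb). Borrowed into Eb major it is written i.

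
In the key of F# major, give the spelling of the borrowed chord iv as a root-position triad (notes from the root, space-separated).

B D F#

The root, B, is scale degree 4 — the same note in F# major and F# minor; only the chord quality changes. Stacking thirds in F# minor on B gives B–D–F#.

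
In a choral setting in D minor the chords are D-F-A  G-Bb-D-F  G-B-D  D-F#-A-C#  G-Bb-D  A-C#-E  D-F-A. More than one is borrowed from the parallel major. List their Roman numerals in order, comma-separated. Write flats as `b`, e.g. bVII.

IV, Imaj7

The diatonic triads in D minor (with V from harmonic minor) are Dm, Edim, F, Gm, A, Bb, C. D–F–A = Dm, G–Bb–D–F = Gm7, G–Bb–D = Gm and A–C#–E = A all belong to that set. G–B–D doesn't fit — on degree 4 D minor would have Gm (iv). G is the degree-4 chord of D major, so it is the borrowed IV. D–F#–A–C# is not: scale degree 1 in D minor carries Dm (i). In D major the chord on that degree is Dmaj7, so here it functions as Imaj7, borrowed from the parallel major.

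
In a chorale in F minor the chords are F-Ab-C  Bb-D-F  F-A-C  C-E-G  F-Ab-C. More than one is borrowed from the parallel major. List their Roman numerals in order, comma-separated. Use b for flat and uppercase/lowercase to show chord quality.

In F minor (with V from harmonic minor) the diatonic chords are Fm, Gdim, Ab, Bbm, C, Db, Eb. F–Ab–C = Fm and C–E–G = C both belong to that set. Bb–D–F is not: scale degree 4 in F minor carries Bbm (iv). In F major the chord on that degree is Bb, so here it functions as IV, borrowed from the parallel major. F–A–C is not: scale degree 1 in F minor carries Fm (i). In F major the chord on that degree is F, so here it functions as I, borrowed from the parallel major.

IV, I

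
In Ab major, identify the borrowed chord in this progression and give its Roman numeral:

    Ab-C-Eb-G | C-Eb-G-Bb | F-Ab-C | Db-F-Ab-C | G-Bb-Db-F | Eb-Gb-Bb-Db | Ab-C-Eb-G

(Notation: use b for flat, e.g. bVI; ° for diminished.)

v7

In Ab major the diatonic chords are Ab, Bbm, Cm, Db, Eb, Fm, Gdim. Of the given chords, Ab–C–Eb–G = Abmaj7, C–Eb–G–Bb = Cm7, F–Ab–C = Fm, Db–F–Ab–C = Dbmaj7 and G–Bb–Db–F = Gm7b5 are diatonic. Eb–Gb–Bb–Db is not: scale degree 5 in Ab major carries Eb (V). In Ab minor the chord on that degree is Ebm7, so here it functions as v7, borrowed from the parallel minor.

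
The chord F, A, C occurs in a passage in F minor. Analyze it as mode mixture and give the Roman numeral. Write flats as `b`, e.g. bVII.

I

The root F is the diatonic 1st degree of F minor; the borrowing shows in the chord quality. Diatonically F minor has Fm (i) on that degree; F–A–C is instead the major chord native to F major, so it takes the label I.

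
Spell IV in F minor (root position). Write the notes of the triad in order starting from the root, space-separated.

The root, Bb, is scale degree 4 — the same note in F minor and F major; only the chord quality changes. Building the major chord from the parallel major on Bb: Bb–D–F.

Bb D F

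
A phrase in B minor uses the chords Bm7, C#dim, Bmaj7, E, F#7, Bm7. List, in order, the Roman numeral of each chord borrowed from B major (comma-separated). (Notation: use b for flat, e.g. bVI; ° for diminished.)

B minor has the diatonic set Bm, C#dim, D, Em, F#, G, A (with V from harmonic minor). Of the given chords, Bm7, C#dim and F#7 are diatonic. Bmaj7 (B–D#–F#–A#) is not: scale degree 1 in B minor carries Bm (i). In B major the chord on that degree is Bmaj7, so here it functions as Imaj7, borrowed from the parallel major. E (E–G#–B) is not: scale degree 4 in B minor carries Em (iv). In B major the chord on that degree is E, so here it functions as IV, borrowed from the parallel major.

Imaj7, IV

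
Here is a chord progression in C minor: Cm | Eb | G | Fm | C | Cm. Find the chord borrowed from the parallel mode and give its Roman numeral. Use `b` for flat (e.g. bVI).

In C minor (with V from harmonic minor) the diatonic chords are Cm, Ddim, Eb, Fm, G, Ab, Bb. Cm, Eb, G and Fm all belong to that set. But C (C–E–G) is foreign: the diatonic i on degree 1 is Cm, whereas C comes from C major. It is labeled I.

I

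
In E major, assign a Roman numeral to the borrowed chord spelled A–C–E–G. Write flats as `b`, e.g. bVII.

A is scale degree 4 in E major. Diatonically E major has A (IV) on that degree; A–C–E–G is instead the minor-seventh chord native to E minor, so it takes the label iv7.

iv7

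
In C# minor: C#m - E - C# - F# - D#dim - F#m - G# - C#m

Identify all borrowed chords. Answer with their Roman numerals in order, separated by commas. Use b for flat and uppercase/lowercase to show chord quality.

In C# minor (with V from harmonic minor) the diatonic chords are C#m, D#dim, E, F#m, G#, A, B. Of the given chords, C#m, E, D#dim, F#m and G# are diatonic. C# (C#–E#–G#) is not: scale degree 1 in C# minor carries C#m (i). In C# major the chord on that degree is C#, so here it functions as I, borrowed from the parallel major. But F# (F#–A#–C#) is foreign: the diatonic iv on degree 4 is F#m, whereas F# comes from C# major. It is labeled IV.

I, IV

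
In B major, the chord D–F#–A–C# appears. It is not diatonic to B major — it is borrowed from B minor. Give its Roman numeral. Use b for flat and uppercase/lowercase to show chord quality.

D is the lowered form of scale degree 3 in B major (the diatonic degree 3 is D#). Diatonically B major has D#m (iii) on that degree; D–F#–A–C# is instead the major-seventh chord native to B minor, so it takes the label bIIImaj7.

bIIImaj7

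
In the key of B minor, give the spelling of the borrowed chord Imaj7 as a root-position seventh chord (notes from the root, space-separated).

B D# F# A#

The root, B, is scale degree 1 — the same note in B minor and B major; only the chord quality changes. Stacking thirds in B major on B gives B–D#–F#–A#.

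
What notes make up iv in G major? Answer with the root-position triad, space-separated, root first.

C Eb G

iv is built on scale degree 4, which is C in both G major and its parallel. In G minor the chord on C is C–Eb–G.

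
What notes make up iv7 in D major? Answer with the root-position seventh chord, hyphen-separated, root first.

The root, G, is scale degree 4 — the same note in D major and D minor; only the chord quality changes. Building the minor-seventh chord from the parallel minor on G: G–Bb–D–F.

G-Bb-D-F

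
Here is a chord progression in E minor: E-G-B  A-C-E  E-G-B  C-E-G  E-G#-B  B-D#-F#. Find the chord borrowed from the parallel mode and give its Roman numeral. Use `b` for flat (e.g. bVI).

The diatonic triads in E minor (with V from harmonic minor) are Em, F#dim, G, Am, B, C, D. E–G–B = Em, A–C–E = Am, C–E–G = C and B–D#–F# = B are all diatonic. But E–G#–B is foreign: the diatonic i on degree 1 is Em, whereas E comes from E major. It is labeled I.

I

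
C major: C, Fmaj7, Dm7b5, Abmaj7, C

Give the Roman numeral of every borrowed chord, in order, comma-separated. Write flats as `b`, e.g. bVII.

In C major the diatonic chords are C, Dm, Em, F, G, Am, Bdim. C and Fmaj7 are both diatonic. Dm7b5 (D–F–Ab–C) is not: scale degree 2 in C major carries Dm (ii). In C minor the chord on that degree is Dm7b5, so here it functions as iiø7, borrowed from the parallel minor. But Abmaj7 (Ab–C–Eb–G) is foreign: the diatonic vi on degree 6 is Am, whereas Abmaj7 comes from C minor. It is labeled bVImaj7.

iiø7, bVImaj7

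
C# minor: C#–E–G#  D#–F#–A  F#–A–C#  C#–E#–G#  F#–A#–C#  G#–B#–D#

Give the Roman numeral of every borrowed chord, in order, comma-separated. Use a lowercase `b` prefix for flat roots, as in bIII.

The diatonic triads in C# minor (with V from harmonic minor) are C#m, D#dim, E, F#m, G#, A, B. C#–E–G# = C#m, D#–F#–A = D#dim, F#–A–C# = F#m and G#–B#–D# = G# are all diatonic. But C#–E#–G# is foreign: the diatonic i on degree 1 is C#m, whereas C# comes from C# major. It is labeled I. F#–A#–C# is not: scale degree 4 in C# minor carries F#m (iv). In C# major the chord on that degree is F#, so here it functions as IV, borrowed from the parallel major.

I, IV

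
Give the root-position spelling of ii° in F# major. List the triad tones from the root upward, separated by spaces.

G# B D

ii° is built on scale degree 2, which is G# in both F# major and its parallel. Building the diminished chord from the parallel minor on G#: G#–B–D.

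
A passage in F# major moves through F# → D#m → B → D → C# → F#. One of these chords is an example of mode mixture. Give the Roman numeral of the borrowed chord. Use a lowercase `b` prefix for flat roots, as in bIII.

bVI

The diatonic triads in F# major are F#, G#m, A#m, B, C#, D#m, E#dim. F#, D#m, B and C# are all diatonic. But D (D–F#–A) is foreign: the diatonic vi on degree 6 is D#m, whereas D comes from F# minor. It is labeled bVI.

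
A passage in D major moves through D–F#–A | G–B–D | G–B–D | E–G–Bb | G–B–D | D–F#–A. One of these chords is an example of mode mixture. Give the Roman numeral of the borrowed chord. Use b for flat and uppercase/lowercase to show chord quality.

The diatonic triads in D major are D, Em, F#m, G, A, Bm, C#dim. D–F#–A = D and G–B–D = G are both diatonic. E–G–Bb is not: scale degree 2 in D major carries Em (ii). In D minor the chord on that degree is Edim, so here it functions as ii°, borrowed from the parallel minor.

ii°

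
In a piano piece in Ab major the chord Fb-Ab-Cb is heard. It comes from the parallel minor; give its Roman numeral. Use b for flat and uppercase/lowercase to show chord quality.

bVI

In Ab major scale degree 6 is F; Fb is its lowered form, from Ab minor. Fb–Ab–Cb is a major chord — the form found in Ab minor, not the diatonic vi (Fm). Borrowed into Ab major it is written bVI.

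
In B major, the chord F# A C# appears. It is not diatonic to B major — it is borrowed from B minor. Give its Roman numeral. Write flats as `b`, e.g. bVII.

The root F# is the diatonic 5th degree of B major; the borrowing shows in the chord quality. F#–A–C# is a minor chord — the form found in B minor, not the diatonic V (F#). Borrowed into B major it is written v.

v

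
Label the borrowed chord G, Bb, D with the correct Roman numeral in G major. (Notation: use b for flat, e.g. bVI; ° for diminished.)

i

G is scale degree 1 in G major. The diatonic chord on degree 1 would be G (I), but G–Bb–D is the minor chord from G minor. As a borrowed chord it is labeled i.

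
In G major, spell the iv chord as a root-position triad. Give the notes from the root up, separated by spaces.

The root, C, is scale degree 4 — the same note in G major and G minor; only the chord quality changes. In G minor the chord on C is C–Eb–G.

C Eb G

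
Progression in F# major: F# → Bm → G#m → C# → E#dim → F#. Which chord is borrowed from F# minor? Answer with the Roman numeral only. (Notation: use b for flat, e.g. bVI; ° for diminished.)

The diatonic triads in F# major are F#, G#m, A#m, B, C#, D#m, E#dim. F#, G#m, C# and E#dim all belong to that set. Bm (B–D–F#) is not: scale degree 4 in F# major carries B (IV). In F# minor the chord on that degree is Bm, so here it functions as iv, borrowed from the parallel minor.

iv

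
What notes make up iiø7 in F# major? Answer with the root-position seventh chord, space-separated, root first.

iiø7 is built on scale degree 2, which is G# in both F# major and its parallel. In F# minor the chord on G# is G#–B–D–F#.

G# B D F#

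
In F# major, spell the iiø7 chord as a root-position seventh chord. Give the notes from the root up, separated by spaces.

iiø7 is built on scale degree 2, which is G# in both F# major and its parallel. Building the half-diminished-seventh chord from the parallel minor on G#: G#–B–D–F#.

G# B D F#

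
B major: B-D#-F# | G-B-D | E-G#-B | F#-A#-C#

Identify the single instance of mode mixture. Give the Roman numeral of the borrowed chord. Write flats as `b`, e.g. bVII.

bVI

In B major the diatonic chords are B, C#m, D#m, E, F#, G#m, A#dim. Of the given chords, B–D#–F# = B, E–G#–B = E and F#–A#–C# = F# are diatonic. But G–B–D is foreign: the diatonic vi on degree 6 is G#m, whereas G comes from B minor. It is labeled bVI.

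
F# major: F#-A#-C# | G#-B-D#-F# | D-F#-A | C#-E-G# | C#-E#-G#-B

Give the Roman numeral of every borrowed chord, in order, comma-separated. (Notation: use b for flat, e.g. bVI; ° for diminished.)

bVI, v

The diatonic triads in F# major are F#, G#m, A#m, B, C#, D#m, E#dim. F#–A#–C# = F#, G#–B–D#–F# = G#m7 and C#–E#–G#–B = C#7 are all diatonic. D–F#–A doesn't fit — on degree 6 F# major would have D#m (vi). D is the degree-6 chord of F# minor, so it is the borrowed bVI. C#–E–G# is not: scale degree 5 in F# major carries C# (V). In F# minor the chord on that degree is C#m, so here it functions as v, borrowed from the parallel minor.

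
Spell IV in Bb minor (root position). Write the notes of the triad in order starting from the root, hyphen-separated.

Eb-G-Bb

The root, Eb, is scale degree 4 — the same note in Bb minor and Bb major; only the chord quality changes. Building the major chord from the parallel major on Eb: Eb–G–Bb.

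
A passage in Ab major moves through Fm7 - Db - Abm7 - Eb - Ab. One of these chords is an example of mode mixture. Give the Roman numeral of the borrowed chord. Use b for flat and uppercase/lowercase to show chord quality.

i7

In Ab major the diatonic chords are Ab, Bbm, Cm, Db, Eb, Fm, Gdim. Of the given chords, Fm7, Db, Eb and Ab are diatonic. But Abm7 (Ab–Cb–Eb–Gb) is foreign: the diatonic I on degree 1 is Ab, whereas Abm7 comes from Ab minor. It is labeled i7.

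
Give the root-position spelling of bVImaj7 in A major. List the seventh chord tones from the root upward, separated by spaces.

F A C E

bVImaj7 is built on the lowered scale degree 6. In A major degree 6 is F#; lowered it becomes F. Stacking thirds in A minor on F gives F–A–C–E.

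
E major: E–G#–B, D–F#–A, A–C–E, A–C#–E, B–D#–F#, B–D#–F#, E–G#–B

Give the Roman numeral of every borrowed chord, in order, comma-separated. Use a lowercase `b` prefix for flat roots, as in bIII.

bVII, iv

In E major the diatonic chords are E, F#m, G#m, A, B, C#m, D#dim. E–G#–B = E, A–C#–E = A and B–D#–F# = B all belong to that set. But D–F#–A is foreign: the diatonic vii° on degree 7 is D#dim, whereas D comes from E minor. It is labeled bVII. A–C–E doesn't fit — on degree 4 E major would have A (IV). Am is the degree-4 chord of E minor, so it is the borrowed iv.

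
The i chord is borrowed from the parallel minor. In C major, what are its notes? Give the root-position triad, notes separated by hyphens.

C-Eb-G

i is built on scale degree 1, which is C in both C major and its parallel. Stacking thirds in C minor on C gives C–Eb–G.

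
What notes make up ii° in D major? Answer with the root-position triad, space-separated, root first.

E G Bb

ii° is built on scale degree 2, which is E in both D major and its parallel. In D minor the chord on E is E–G–Bb.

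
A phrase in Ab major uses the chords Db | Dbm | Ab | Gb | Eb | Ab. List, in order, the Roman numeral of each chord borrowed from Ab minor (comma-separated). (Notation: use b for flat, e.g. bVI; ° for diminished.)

iv, bVII

The diatonic triads in Ab major are Ab, Bbm, Cm, Db, Eb, Fm, Gdim. Db, Ab and Eb are all diatonic. Dbm (Db–Fb–Ab) is not: scale degree 4 in Ab major carries Db (IV). In Ab minor the chord on that degree is Dbm, so here it functions as iv, borrowed from the parallel minor. Gb (Gb–Bb–Db) is not: scale degree 7 in Ab major carries Gdim (vii°). In Ab minor the chord on that degree is Gb, so here it functions as bVII, borrowed from the parallel minor.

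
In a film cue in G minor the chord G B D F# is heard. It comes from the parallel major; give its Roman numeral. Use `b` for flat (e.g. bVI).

Imaj7

The root G is the diatonic 1st degree of G minor; the borrowing shows in the chord quality. G–B–D–F# is a major-seventh chord — the form found in G major, not the diatonic i (Gm). Borrowed into G minor it is written Imaj7.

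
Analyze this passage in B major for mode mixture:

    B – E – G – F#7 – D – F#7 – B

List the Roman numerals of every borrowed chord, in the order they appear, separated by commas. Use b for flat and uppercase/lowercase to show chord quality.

B major has the diatonic set B, C#m, D#m, E, F#, G#m, A#dim. B, E and F#7 are all diatonic. G (G–B–D) is not: scale degree 6 in B major carries G#m (vi). In B minor the chord on that degree is G, so here it functions as bVI, borrowed from the parallel minor. But D (D–F#–A) is foreign: the diatonic iii on degree 3 is D#m, whereas D comes from B minor. It is labeled bIII.

bVI, bIII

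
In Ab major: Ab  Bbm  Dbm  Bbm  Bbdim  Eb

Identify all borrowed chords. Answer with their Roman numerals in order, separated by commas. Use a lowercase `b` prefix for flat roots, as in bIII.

iv, ii°

In Ab major the diatonic chords are Ab, Bbm, Cm, Db, Eb, Fm, Gdim. Of the given chords, Ab, Bbm and Eb are diatonic. Dbm (Db–Fb–Ab) is not: scale degree 4 in Ab major carries Db (IV). In Ab minor the chord on that degree is Dbm, so here it functions as iv, borrowed from the parallel minor. But Bbdim (Bb–Db–Fb) is foreign: the diatonic ii on degree 2 is Bbm, whereas Bbdim comes from Ab minor. It is labeled ii°.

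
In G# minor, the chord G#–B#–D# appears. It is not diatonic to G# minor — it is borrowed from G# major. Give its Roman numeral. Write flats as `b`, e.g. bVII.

I

The root G# is the diatonic 1st degree of G# minor; the borrowing shows in the chord quality. The diatonic chord on degree 1 would be G#m (i), but G#–B#–D# is the major chord from G# major. As a borrowed chord it is labeled I.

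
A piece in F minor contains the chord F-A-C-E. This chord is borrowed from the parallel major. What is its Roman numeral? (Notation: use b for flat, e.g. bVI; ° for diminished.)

F is scale degree 1 in F minor. Diatonically F minor has Fm (i) on that degree; F–A–C–E is instead the major-seventh chord native to F major, so it takes the label Imaj7.

Imaj7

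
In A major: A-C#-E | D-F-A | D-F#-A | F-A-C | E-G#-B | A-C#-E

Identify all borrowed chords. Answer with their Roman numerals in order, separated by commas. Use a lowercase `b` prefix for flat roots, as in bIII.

iv, bVI

The diatonic triads in A major are A, Bm, C#m, D, E, F#m, G#dim. A–C#–E = A, D–F#–A = D and E–G#–B = E are all diatonic. D–F–A is not: scale degree 4 in A major carries D (IV). In A minor the chord on that degree is Dm, so here it functions as iv, borrowed from the parallel minor. F–A–C doesn't fit — on degree 6 A major would have F#m (vi). F is the degree-6 chord of A minor, so it is the borrowed bVI.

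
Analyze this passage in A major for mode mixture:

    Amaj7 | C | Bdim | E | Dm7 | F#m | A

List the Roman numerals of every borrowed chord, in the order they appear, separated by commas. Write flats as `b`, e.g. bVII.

bIII, ii°, iv7

In A major the diatonic chords are A, Bm, C#m, D, E, F#m, G#dim. Amaj7, E, F#m and A all belong to that set. But C (C–E–G) is foreign: the diatonic iii on degree 3 is C#m, whereas C comes from A minor. It is labeled bIII. But Bdim (B–D–F) is foreign: the diatonic ii on degree 2 is Bm, whereas Bdim comes from A minor. It is labeled ii°. Dm7 (D–F–A–C) is not: scale degree 4 in A major carries D (IV). In A minor the chord on that degree is Dm7, so here it functions as iv7, borrowed from the parallel minor.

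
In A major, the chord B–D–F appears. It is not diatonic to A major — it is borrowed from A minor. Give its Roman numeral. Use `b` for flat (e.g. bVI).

B is scale degree 2 in A major. The diatonic chord on degree 2 would be Bm (ii), but B–D–F is the diminished chord from A minor. As a borrowed chord it is labeled ii°.

ii°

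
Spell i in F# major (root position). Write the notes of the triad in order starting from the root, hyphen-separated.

F#-A-C#

The root, F#, is scale degree 1 — the same note in F# major and F# minor; only the chord quality changes. Stacking thirds in F# minor on F# gives F#–A–C#.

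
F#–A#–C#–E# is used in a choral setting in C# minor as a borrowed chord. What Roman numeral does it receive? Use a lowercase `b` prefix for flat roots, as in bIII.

F# is scale degree 4 in C# minor. Diatonically C# minor has F#m (iv) on that degree; F#–A#–C#–E# is instead the major-seventh chord native to C# major, so it takes the label IVmaj7.

IVmaj7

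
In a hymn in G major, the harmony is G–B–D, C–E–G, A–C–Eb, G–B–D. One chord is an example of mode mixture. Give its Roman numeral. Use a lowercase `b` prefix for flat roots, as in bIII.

The diatonic triads in G major are G, Am, Bm, C, D, Em, F#dim. G–B–D = G and C–E–G = C are both diatonic. But A–C–Eb is foreign: the diatonic ii on degree 2 is Am, whereas Adim comes from G minor. It is labeled ii°.

ii°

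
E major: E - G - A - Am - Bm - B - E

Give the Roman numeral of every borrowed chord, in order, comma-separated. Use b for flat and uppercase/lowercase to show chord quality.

bIII, iv, v

The diatonic triads in E major are E, F#m, G#m, A, B, C#m, D#dim. E, A and B are all diatonic. G (G–B–D) is not: scale degree 3 in E major carries G#m (iii). In E minor the chord on that degree is G, so here it functions as bIII, borrowed from the parallel minor. Am (A–C–E) doesn't fit — on degree 4 E major would have A (IV). Am is the degree-4 chord of E minor, so it is the borrowed iv. But Bm (B–D–F#) is foreign: the diatonic V on degree 5 is B, whereas Bm comes from E minor. It is labeled v.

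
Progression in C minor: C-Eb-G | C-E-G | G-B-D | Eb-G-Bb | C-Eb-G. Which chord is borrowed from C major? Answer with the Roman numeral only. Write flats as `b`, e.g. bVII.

I

C minor has the diatonic set Cm, Ddim, Eb, Fm, G, Ab, Bb (with V from harmonic minor). Of the given chords, C–Eb–G = Cm, G–B–D = G and Eb–G–Bb = Eb are diatonic. But C–E–G is foreign: the diatonic i on degree 1 is Cm, whereas C comes from C major. It is labeled I.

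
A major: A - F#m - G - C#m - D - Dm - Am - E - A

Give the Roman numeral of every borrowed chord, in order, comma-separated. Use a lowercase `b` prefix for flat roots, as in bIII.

A major has the diatonic set A, Bm, C#m, D, E, F#m, G#dim. A, F#m, C#m, D and E all belong to that set. G (G–B–D) is not: scale degree 7 in A major carries G#dim (vii°). In A minor the chord on that degree is G, so here it functions as bVII, borrowed from the parallel minor. Dm (D–F–A) doesn't fit — on degree 4 A major would have D (IV). Dm is the degree-4 chord of A minor, so it is the borrowed iv. Am (A–C–E) is not: scale degree 1 in A major carries A (I). In A minor the chord on that degree is Am, so here it functions as i, borrowed from the parallel minor.

bVII, iv, i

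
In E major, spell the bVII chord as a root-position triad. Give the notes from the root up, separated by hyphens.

bVII is built on the lowered scale degree 7. In E major degree 7 is D#; lowered it becomes D. Stacking thirds in E minor on D gives D–F#–A.

D-F#-A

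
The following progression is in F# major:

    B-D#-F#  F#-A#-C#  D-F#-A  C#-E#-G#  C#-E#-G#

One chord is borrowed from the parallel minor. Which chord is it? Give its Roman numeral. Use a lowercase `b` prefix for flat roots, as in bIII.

bVI

In F# major the diatonic chords are F#, G#m, A#m, B, C#, D#m, E#dim. B–D#–F# = B, F#–A#–C# = F# and C#–E#–G# = C# are all diatonic. D–F#–A doesn't fit — on degree 6 F# major would have D#m (vi). D is the degree-6 chord of F# minor, so it is the borrowed bVI.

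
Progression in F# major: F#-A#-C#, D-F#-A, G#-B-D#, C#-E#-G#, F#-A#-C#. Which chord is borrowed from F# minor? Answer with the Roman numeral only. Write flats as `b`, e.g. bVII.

bVI

F# major has the diatonic set F#, G#m, A#m, B, C#, D#m, E#dim. Of the given chords, F#–A#–C# = F#, G#–B–D# = G#m and C#–E#–G# = C# are diatonic. D–F#–A doesn't fit — on degree 6 F# major would have D#m (vi). D is the degree-6 chord of F# minor, so it is the borrowed bVI.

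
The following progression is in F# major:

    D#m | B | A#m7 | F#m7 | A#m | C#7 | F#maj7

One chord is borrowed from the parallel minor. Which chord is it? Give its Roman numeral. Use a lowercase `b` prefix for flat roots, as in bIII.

In F# major the diatonic chords are F#, G#m, A#m, B, C#, D#m, E#dim. Of the given chords, D#m, B, A#m7, A#m, C#7 and F#maj7 are diatonic. F#m7 (F#–A–C#–E) is not: scale degree 1 in F# major carries F# (I). In F# minor the chord on that degree is F#m7, so here it functions as i7, borrowed from the parallel minor.

i7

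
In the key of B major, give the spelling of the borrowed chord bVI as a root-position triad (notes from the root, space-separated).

Scale degree 6 in B major is G#. bVI uses the lowered form, G, taken from B minor. Building the major chord from the parallel minor on G: G–B–D.

G B D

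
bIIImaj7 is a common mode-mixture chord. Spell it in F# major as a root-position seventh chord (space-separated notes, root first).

Scale degree 3 in F# major is A#. bIIImaj7 uses the lowered form, A, taken from F# minor. Building the major-seventh chord from the parallel minor on A: A–C#–E–G#.

A C# E G#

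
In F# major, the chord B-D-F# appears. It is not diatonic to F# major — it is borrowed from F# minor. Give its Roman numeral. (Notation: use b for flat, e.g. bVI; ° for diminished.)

B is scale degree 4 in F# major. Diatonically F# major has B (IV) on that degree; B–D–F# is instead the minor chord native to F# minor, so it takes the label iv.

iv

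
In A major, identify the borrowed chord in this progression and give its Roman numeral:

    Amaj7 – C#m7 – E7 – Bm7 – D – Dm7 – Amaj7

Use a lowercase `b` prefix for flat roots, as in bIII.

iv7

A major has the diatonic set A, Bm, C#m, D, E, F#m, G#dim. Amaj7, C#m7, E7, Bm7 and D all belong to that set. But Dm7 (D–F–A–C) is foreign: the diatonic IV on degree 4 is D, whereas Dm7 comes from A minor. It is labeled iv7.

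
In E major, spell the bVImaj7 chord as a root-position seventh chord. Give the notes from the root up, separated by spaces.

Scale degree 6 in E major is C#. bVImaj7 uses the lowered form, C, taken from E minor. Building the major-seventh chord from the parallel minor on C: C–E–G–B.

C E G B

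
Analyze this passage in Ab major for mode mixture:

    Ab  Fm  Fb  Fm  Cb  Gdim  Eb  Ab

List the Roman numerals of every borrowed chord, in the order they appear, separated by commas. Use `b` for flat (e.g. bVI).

bVI, bIII

Ab major has the diatonic set Ab, Bbm, Cm, Db, Eb, Fm, Gdim. Ab, Fm, Gdim and Eb are all diatonic. Fb (Fb–Ab–Cb) is not: scale degree 6 in Ab major carries Fm (vi). In Ab minor the chord on that degree is Fb, so here it functions as bVI, borrowed from the parallel minor. Cb (Cb–Eb–Gb) is not: scale degree 3 in Ab major carries Cm (iii). In Ab minor the chord on that degree is Cb, so here it functions as bIII, borrowed from the parallel minor.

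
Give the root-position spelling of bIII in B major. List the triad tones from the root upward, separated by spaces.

D F# A

bIII is built on the lowered scale degree 3. In B major degree 3 is D#; lowered it becomes D. Stacking thirds in B minor on D gives D–F#–A.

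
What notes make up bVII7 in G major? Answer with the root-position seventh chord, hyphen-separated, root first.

The root of bVII7 is the lowered 7th degree: F# becomes F. In G minor the chord on F is F–A–C–Eb.

F-A-C-Eb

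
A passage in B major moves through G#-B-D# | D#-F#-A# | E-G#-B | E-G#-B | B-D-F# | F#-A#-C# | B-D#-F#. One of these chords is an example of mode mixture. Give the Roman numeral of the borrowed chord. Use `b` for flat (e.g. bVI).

i

The diatonic triads in B major are B, C#m, D#m, E, F#, G#m, A#dim. G#–B–D# = G#m, D#–F#–A# = D#m, E–G#–B = E, F#–A#–C# = F# and B–D#–F# = B are all diatonic. B–D–F# doesn't fit — on degree 1 B major would have B (I). Bm is the degree-1 chord of B minor, so it is the borrowed i.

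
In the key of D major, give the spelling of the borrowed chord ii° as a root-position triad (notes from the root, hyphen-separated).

ii° is built on scale degree 2, which is E in both D major and its parallel. In D minor the chord on E is E–G–Bb.

E-G-Bb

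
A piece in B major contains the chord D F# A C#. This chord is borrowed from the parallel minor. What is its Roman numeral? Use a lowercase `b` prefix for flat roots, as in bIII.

D is the lowered form of scale degree 3 in B major (the diatonic degree 3 is D#). D–F#–A–C# is a major-seventh chord — the form found in B minor, not the diatonic iii (D#m). Borrowed into B major it is written bIIImaj7.

bIIImaj7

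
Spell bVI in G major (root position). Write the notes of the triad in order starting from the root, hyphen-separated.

Scale degree 6 in G major is E. bVI uses the lowered form, Eb, taken from G minor. Stacking thirds in G minor on Eb gives Eb–G–Bb.

Eb-G-Bb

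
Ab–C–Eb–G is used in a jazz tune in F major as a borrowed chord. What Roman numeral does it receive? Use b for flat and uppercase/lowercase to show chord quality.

Ab is the lowered form of scale degree 3 in F major (the diatonic degree 3 is A). Diatonically F major has Am (iii) on that degree; Ab–C–Eb–G is instead the major-seventh chord native to F minor, so it takes the label bIIImaj7.

bIIImaj7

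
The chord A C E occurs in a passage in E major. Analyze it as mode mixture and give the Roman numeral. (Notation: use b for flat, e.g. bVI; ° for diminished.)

The root A is the diatonic 4th degree of E major; the borrowing shows in the chord quality. A–C–E is a minor chord — the form found in E minor, not the diatonic IV (A). Borrowed into E major it is written iv.

iv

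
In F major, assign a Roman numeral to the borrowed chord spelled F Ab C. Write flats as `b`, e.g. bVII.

i

The root F is the diatonic 1st degree of F major; the borrowing shows in the chord quality. Diatonically F major has F (I) on that degree; F–Ab–C is instead the minor chord native to F minor, so it takes the label i.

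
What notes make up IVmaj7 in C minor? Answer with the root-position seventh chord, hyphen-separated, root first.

The root, F, is scale degree 4 — the same note in C minor and C major; only the chord quality changes. Building the major-seventh chord from the parallel major on F: F–A–C–E.

F-A-C-E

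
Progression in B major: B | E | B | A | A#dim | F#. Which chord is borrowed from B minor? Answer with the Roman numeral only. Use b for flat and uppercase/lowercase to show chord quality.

bVII

B major has the diatonic set B, C#m, D#m, E, F#, G#m, A#dim. B, E, A#dim and F# all belong to that set. But A (A–C#–E) is foreign: the diatonic vii° on degree 7 is A#dim, whereas A comes from B minor. It is labeled bVII.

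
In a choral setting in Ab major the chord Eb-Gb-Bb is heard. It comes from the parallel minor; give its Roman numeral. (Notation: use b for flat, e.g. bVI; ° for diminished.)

v

Eb is scale degree 5 in Ab major. Diatonically Ab major has Eb (V) on that degree; Eb–Gb–Bb is instead the minor chord native to Ab minor, so it takes the label v.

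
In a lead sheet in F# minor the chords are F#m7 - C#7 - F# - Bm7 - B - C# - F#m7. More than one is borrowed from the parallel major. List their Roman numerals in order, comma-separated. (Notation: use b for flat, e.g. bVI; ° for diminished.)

In F# minor (with V from harmonic minor) the diatonic chords are F#m, G#dim, A, Bm, C#, D, E. F#m7, C#7, Bm7 and C# all belong to that set. F# (F#–A#–C#) doesn't fit — on degree 1 F# minor would have F#m (i). F# is the degree-1 chord of F# major, so it is the borrowed I. But B (B–D#–F#) is foreign: the diatonic iv on degree 4 is Bm, whereas B comes from F# major. It is labeled IV.

I, IV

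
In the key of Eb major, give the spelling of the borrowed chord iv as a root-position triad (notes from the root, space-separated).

Ab Cb Eb

iv is built on scale degree 4, which is Ab in both Eb major and its parallel. In Eb minor the chord on Ab is Ab–Cb–Eb.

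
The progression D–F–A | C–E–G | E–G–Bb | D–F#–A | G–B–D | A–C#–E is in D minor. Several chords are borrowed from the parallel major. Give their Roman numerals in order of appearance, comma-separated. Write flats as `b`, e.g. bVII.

I, IV

The diatonic triads in D minor (with V from harmonic minor) are Dm, Edim, F, Gm, A, Bb, C. D–F–A = Dm, C–E–G = C, E–G–Bb = Edim and A–C#–E = A all belong to that set. But D–F#–A is foreign: the diatonic i on degree 1 is Dm, whereas D comes from D major. It is labeled I. But G–B–D is foreign: the diatonic iv on degree 4 is Gm, whereas G comes from D major. It is labeled IV.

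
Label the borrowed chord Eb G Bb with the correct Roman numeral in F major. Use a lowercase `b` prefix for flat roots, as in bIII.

bVII

In F major scale degree 7 is E; Eb is its lowered form, from F minor. Eb–G–Bb is a major chord — the form found in F minor, not the diatonic vii° (Edim). Borrowed into F major it is written bVII.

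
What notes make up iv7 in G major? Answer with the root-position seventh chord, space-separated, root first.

The root, C, is scale degree 4 — the same note in G major and G minor; only the chord quality changes. In G minor the chord on C is C–Eb–G–Bb.

C Eb G Bb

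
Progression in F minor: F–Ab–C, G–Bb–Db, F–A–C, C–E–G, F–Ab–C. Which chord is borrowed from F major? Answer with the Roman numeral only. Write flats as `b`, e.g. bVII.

I

F minor has the diatonic set Fm, Gdim, Ab, Bbm, C, Db, Eb (with V from harmonic minor). F–Ab–C = Fm, G–Bb–Db = Gdim and C–E–G = C all belong to that set. F–A–C is not: scale degree 1 in F minor carries Fm (i). In F major the chord on that degree is F, so here it functions as I, borrowed from the parallel major.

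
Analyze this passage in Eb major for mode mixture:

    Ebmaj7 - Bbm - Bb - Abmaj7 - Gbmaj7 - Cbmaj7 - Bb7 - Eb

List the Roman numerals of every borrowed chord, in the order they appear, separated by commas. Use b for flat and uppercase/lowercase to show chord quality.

v, bIIImaj7, bVImaj7

In Eb major the diatonic chords are Eb, Fm, Gm, Ab, Bb, Cm, Ddim. Of the given chords, Ebmaj7, Bb, Abmaj7, Bb7 and Eb are diatonic. Bbm (Bb–Db–F) is not: scale degree 5 in Eb major carries Bb (V). In Eb minor the chord on that degree is Bbm, so here it functions as v, borrowed from the parallel minor. But Gbmaj7 (Gb–Bb–Db–F) is foreign: the diatonic iii on degree 3 is Gm, whereas Gbmaj7 comes from Eb minor. It is labeled bIIImaj7. Cbmaj7 (Cb–Eb–Gb–Bb) is not: scale degree 6 in Eb major carries Cm (vi). In Eb minor the chord on that degree is Cbmaj7, so here it functions as bVImaj7, borrowed from the parallel minor.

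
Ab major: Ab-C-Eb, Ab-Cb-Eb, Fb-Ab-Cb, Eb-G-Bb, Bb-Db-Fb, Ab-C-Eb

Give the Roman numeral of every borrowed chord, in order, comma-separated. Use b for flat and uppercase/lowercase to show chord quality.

Ab major has the diatonic set Ab, Bbm, Cm, Db, Eb, Fm, Gdim. Ab–C–Eb = Ab and Eb–G–Bb = Eb are both diatonic. But Ab–Cb–Eb is foreign: the diatonic I on degree 1 is Ab, whereas Abm comes from Ab minor. It is labeled i. But Fb–Ab–Cb is foreign: the diatonic vi on degree 6 is Fm, whereas Fb comes from Ab minor. It is labeled bVI. But Bb–Db–Fb is foreign: the diatonic ii on degree 2 is Bbm, whereas Bbdim comes from Ab minor. It is labeled ii°.

i, bVI, ii°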